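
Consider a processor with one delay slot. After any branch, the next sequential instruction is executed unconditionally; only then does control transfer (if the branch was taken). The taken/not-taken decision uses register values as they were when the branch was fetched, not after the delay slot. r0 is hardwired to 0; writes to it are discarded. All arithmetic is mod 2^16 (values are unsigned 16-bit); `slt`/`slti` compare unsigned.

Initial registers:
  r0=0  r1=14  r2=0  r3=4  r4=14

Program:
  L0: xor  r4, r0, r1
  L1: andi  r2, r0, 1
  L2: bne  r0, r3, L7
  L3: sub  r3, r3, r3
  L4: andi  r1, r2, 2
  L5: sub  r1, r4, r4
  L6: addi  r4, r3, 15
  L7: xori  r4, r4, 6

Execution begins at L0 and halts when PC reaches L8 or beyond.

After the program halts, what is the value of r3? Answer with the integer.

0

[0] xor  r4, r0, r1  →  {r0:0, r1:14, r2:0, r3:4, r4:14}
[1] andi  r2, r0, 1  →  {r0:0, r1:14, r2:0, r3:4, r4:14}
[2] bne  r0, r3, L7  →  {r0:0, r1:14, r2:0, r3:4, r4:14}  ⟨branch taken⟩
[3] sub  r3, r3, r3  →  {r0:0, r1:14, r2:0, r3:0, r4:14}
[7] xori  r4, r4, 6  →  {r0:0, r1:14, r2:0, r3:0, r4:8}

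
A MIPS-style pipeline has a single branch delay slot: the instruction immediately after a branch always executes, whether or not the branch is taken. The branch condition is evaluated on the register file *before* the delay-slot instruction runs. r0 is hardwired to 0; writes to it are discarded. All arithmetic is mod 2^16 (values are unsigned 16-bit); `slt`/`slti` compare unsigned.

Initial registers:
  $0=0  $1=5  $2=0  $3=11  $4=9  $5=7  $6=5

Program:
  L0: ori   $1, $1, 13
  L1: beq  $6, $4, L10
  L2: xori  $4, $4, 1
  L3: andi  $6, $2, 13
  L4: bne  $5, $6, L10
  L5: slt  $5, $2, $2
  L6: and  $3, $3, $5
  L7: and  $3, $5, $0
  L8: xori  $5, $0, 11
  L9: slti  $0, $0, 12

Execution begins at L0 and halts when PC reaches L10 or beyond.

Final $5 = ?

0

PC=0  ori   $1, $1, 13       | $0=0 $1=13 $2=0 $3=11 $4=9 $5=7 $6=5
PC=1  beq  $6, $4, L10       | $0=0 $1=13 $2=0 $3=11 $4=9 $5=7 $6=5  [not taken]
PC=2  xori  $4, $4, 1        | $0=0 $1=13 $2=0 $3=11 $4=8 $5=7 $6=5
PC=3  andi  $6, $2, 13       | $0=0 $1=13 $2=0 $3=11 $4=8 $5=7 $6=0
PC=4  bne  $5, $6, L10       | $0=0 $1=13 $2=0 $3=11 $4=8 $5=7 $6=0  [TAKEN]
PC=5  slt  $5, $2, $2        | $0=0 $1=13 $2=0 $3=11 $4=8 $5=0 $6=0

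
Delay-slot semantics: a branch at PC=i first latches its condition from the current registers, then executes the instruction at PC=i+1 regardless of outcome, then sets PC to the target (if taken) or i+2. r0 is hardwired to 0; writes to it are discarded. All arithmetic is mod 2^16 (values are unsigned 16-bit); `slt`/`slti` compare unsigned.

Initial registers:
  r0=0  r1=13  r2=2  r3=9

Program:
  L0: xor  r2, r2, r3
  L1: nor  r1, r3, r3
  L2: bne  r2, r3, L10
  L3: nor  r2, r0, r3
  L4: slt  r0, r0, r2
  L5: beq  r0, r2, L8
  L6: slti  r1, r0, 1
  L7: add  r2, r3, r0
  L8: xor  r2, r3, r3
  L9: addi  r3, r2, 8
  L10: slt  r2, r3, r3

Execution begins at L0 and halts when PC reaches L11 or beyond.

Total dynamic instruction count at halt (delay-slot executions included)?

  step pc=0: xor  r2, r2, r3  regs=(0,13,11,9)
  step pc=1: nor  r1, r3, r3  regs=(0,65526,11,9)
  step pc=2: bne  r2, r3, L10  cond=T  regs=(0,65526,11,9)
  step pc=3: nor  r2, r0, r3  regs=(0,65526,65526,9)
  step pc=10: slt  r2, r3, r3  regs=(0,65526,0,9)

5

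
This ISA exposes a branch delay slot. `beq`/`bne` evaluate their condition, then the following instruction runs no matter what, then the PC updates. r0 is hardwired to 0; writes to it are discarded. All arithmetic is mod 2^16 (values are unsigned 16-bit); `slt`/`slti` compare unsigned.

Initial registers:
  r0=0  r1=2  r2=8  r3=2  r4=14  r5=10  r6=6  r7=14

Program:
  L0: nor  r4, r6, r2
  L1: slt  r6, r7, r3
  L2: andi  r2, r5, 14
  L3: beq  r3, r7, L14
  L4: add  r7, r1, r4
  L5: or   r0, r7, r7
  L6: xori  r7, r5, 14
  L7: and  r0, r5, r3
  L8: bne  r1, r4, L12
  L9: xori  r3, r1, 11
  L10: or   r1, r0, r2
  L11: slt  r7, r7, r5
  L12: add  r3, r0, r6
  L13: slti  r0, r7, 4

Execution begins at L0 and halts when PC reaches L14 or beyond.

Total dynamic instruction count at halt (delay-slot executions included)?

PC=0  nor  r4, r6, r2        | r0=0 r1=2 r2=8 r3=2 r4=65521 r5=10 r6=6 r7=14
PC=1  slt  r6, r7, r3        | r0=0 r1=2 r2=8 r3=2 r4=65521 r5=10 r6=0 r7=14
PC=2  andi  r2, r5, 14       | r0=0 r1=2 r2=10 r3=2 r4=65521 r5=10 r6=0 r7=14
PC=3  beq  r3, r7, L14       | r0=0 r1=2 r2=10 r3=2 r4=65521 r5=10 r6=0 r7=14  [not taken]
PC=4  add  r7, r1, r4        | r0=0 r1=2 r2=10 r3=2 r4=65521 r5=10 r6=0 r7=65523
PC=5  or   r0, r7, r7        | r0=0 r1=2 r2=10 r3=2 r4=65521 r5=10 r6=0 r7=65523
PC=6  xori  r7, r5, 14       | r0=0 r1=2 r2=10 r3=2 r4=65521 r5=10 r6=0 r7=4
PC=7  and  r0, r5, r3        | r0=0 r1=2 r2=10 r3=2 r4=65521 r5=10 r6=0 r7=4
PC=8  bne  r1, r4, L12       | r0=0 r1=2 r2=10 r3=2 r4=65521 r5=10 r6=0 r7=4  [TAKEN]
PC=9  xori  r3, r1, 11       | r0=0 r1=2 r2=10 r3=9 r4=65521 r5=10 r6=0 r7=4
PC=12 add  r3, r0, r6        | r0=0 r1=2 r2=10 r3=0 r4=65521 r5=10 r6=0 r7=4
PC=13 slti  r0, r7, 4        | r0=0 r1=2 r2=10 r3=0 r4=65521 r5=10 r6=0 r7=4

12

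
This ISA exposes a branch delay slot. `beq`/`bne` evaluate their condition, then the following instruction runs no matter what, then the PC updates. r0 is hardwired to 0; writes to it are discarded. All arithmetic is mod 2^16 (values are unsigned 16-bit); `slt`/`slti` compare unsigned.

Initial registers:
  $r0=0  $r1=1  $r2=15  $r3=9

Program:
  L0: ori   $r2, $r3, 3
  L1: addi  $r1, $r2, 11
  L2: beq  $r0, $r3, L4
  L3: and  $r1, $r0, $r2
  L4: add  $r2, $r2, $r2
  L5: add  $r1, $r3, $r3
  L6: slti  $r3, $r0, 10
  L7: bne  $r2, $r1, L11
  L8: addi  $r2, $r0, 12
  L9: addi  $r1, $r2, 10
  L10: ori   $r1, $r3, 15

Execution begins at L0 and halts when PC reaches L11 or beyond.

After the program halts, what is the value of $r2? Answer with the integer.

  step pc=0: ori   $r2, $r3, 3  regs=(0,1,11,9)
  step pc=1: addi  $r1, $r2, 11  regs=(0,22,11,9)
  step pc=2: beq  $r0, $r3, L4  cond=F  regs=(0,22,11,9)
  step pc=3: and  $r1, $r0, $r2  regs=(0,0,11,9)
  step pc=4: add  $r2, $r2, $r2  regs=(0,0,22,9)
  step pc=5: add  $r1, $r3, $r3  regs=(0,18,22,9)
  step pc=6: slti  $r3, $r0, 10  regs=(0,18,22,1)
  step pc=7: bne  $r2, $r1, L11  cond=T  regs=(0,18,22,1)
  step pc=8: addi  $r2, $r0, 12  regs=(0,18,12,1)

12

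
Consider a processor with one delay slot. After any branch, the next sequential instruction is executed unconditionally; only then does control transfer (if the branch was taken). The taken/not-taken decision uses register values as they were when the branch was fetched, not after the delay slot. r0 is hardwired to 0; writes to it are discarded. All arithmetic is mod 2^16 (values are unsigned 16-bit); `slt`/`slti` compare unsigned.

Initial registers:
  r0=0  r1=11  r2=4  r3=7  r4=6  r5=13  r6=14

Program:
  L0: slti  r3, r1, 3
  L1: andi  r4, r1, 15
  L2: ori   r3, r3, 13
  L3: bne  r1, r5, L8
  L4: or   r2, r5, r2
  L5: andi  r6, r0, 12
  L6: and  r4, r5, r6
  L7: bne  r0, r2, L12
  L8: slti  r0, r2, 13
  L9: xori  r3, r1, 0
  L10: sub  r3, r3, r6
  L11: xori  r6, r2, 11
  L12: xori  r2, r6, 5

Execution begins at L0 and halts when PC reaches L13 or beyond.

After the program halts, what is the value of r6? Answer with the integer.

6

PC=0  slti  r3, r1, 3        | r0=0 r1=11 r2=4 r3=0 r4=6 r5=13 r6=14
PC=1  andi  r4, r1, 15       | r0=0 r1=11 r2=4 r3=0 r4=11 r5=13 r6=14
PC=2  ori   r3, r3, 13       | r0=0 r1=11 r2=4 r3=13 r4=11 r5=13 r6=14
PC=3  bne  r1, r5, L8        | r0=0 r1=11 r2=4 r3=13 r4=11 r5=13 r6=14  [TAKEN]
PC=4  or   r2, r5, r2        | r0=0 r1=11 r2=13 r3=13 r4=11 r5=13 r6=14
PC=8  slti  r0, r2, 13       | r0=0 r1=11 r2=13 r3=13 r4=11 r5=13 r6=14
PC=9  xori  r3, r1, 0        | r0=0 r1=11 r2=13 r3=11 r4=11 r5=13 r6=14
PC=10 sub  r3, r3, r6        | r0=0 r1=11 r2=13 r3=65533 r4=11 r5=13 r6=14
PC=11 xori  r6, r2, 11       | r0=0 r1=11 r2=13 r3=65533 r4=11 r5=13 r6=6
PC=12 xori  r2, r6, 5        | r0=0 r1=11 r2=3 r3=65533 r4=11 r5=13 r6=6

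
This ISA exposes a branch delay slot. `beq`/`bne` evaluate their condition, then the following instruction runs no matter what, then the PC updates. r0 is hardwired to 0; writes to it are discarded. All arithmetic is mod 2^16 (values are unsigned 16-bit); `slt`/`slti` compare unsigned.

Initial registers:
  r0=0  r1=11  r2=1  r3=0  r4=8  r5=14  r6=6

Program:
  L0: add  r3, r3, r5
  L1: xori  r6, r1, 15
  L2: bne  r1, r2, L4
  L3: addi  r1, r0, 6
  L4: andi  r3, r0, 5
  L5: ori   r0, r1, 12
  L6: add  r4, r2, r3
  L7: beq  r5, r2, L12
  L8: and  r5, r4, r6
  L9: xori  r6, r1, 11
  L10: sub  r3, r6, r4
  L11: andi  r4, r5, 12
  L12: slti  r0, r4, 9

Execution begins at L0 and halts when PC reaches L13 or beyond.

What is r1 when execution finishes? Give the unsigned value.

6

#0 add  r3, r3, r5 ; 0/11/1/14/8/14/6
#1 xori  r6, r1, 15 ; 0/11/1/14/8/14/4
#2 bne  r1, r2, L4 ; 0/11/1/14/8/14/4 ; →target
#3 addi  r1, r0, 6 ; 0/6/1/14/8/14/4
#4 andi  r3, r0, 5 ; 0/6/1/0/8/14/4
#5 ori   r0, r1, 12 ; 0/6/1/0/8/14/4
#6 add  r4, r2, r3 ; 0/6/1/0/1/14/4
#7 beq  r5, r2, L12 ; 0/6/1/0/1/14/4 ; →fallthru
#8 and  r5, r4, r6 ; 0/6/1/0/1/0/4
#9 xori  r6, r1, 11 ; 0/6/1/0/1/0/13
#10 sub  r3, r6, r4 ; 0/6/1/12/1/0/13
#11 andi  r4, r5, 12 ; 0/6/1/12/0/0/13
#12 slti  r0, r4, 9 ; 0/6/1/12/0/0/13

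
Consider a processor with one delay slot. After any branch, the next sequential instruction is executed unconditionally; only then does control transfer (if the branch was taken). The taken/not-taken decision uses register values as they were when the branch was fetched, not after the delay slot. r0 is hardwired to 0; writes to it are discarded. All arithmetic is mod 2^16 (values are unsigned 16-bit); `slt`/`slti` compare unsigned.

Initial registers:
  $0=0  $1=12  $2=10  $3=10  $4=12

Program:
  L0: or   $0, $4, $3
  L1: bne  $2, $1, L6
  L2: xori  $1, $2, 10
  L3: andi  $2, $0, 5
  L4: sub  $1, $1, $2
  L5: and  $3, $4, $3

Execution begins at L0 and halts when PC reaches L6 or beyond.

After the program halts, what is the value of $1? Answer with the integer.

0

  step pc=0: or   $0, $4, $3  regs=(0,12,10,10,12)
  step pc=1: bne  $2, $1, L6  cond=T  regs=(0,12,10,10,12)
  step pc=2: xori  $1, $2, 10  regs=(0,0,10,10,12)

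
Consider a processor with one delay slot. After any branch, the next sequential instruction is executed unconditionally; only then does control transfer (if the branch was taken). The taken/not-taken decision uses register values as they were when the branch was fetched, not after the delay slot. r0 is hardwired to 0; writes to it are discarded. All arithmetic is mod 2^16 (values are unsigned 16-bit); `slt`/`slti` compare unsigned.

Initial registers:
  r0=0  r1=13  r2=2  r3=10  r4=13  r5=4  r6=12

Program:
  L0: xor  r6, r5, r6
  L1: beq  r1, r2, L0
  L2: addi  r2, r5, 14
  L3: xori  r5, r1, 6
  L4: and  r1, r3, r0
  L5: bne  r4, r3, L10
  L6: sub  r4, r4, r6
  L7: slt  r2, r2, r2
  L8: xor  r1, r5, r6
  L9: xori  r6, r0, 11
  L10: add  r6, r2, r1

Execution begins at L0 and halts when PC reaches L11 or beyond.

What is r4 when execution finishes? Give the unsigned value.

PC=0  xor  r6, r5, r6        | r0=0 r1=13 r2=2 r3=10 r4=13 r5=4 r6=8
PC=1  beq  r1, r2, L0        | r0=0 r1=13 r2=2 r3=10 r4=13 r5=4 r6=8  [not taken]
PC=2  addi  r2, r5, 14       | r0=0 r1=13 r2=18 r3=10 r4=13 r5=4 r6=8
PC=3  xori  r5, r1, 6        | r0=0 r1=13 r2=18 r3=10 r4=13 r5=11 r6=8
PC=4  and  r1, r3, r0        | r0=0 r1=0 r2=18 r3=10 r4=13 r5=11 r6=8
PC=5  bne  r4, r3, L10       | r0=0 r1=0 r2=18 r3=10 r4=13 r5=11 r6=8  [TAKEN]
PC=6  sub  r4, r4, r6        | r0=0 r1=0 r2=18 r3=10 r4=5 r5=11 r6=8
PC=10 add  r6, r2, r1        | r0=0 r1=0 r2=18 r3=10 r4=5 r5=11 r6=18

5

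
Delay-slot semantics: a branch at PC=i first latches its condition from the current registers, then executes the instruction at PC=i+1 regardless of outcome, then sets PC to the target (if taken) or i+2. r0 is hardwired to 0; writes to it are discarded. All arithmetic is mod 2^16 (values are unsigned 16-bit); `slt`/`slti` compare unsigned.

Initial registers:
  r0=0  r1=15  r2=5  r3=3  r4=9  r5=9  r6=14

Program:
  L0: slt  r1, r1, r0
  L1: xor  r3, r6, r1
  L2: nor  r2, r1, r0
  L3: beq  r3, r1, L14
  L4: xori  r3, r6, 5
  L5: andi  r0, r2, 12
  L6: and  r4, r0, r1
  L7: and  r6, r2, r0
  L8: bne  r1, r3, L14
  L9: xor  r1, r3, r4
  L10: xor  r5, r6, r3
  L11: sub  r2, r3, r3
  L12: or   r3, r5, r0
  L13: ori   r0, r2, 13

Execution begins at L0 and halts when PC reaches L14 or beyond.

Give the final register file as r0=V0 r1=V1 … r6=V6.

  step pc=0: slt  r1, r1, r0  regs=(0,0,5,3,9,9,14)
  step pc=1: xor  r3, r6, r1  regs=(0,0,5,14,9,9,14)
  step pc=2: nor  r2, r1, r0  regs=(0,0,65535,14,9,9,14)
  step pc=3: beq  r3, r1, L14  cond=F  regs=(0,0,65535,14,9,9,14)
  step pc=4: xori  r3, r6, 5  regs=(0,0,65535,11,9,9,14)
  step pc=5: andi  r0, r2, 12  regs=(0,0,65535,11,9,9,14)
  step pc=6: and  r4, r0, r1  regs=(0,0,65535,11,0,9,14)
  step pc=7: and  r6, r2, r0  regs=(0,0,65535,11,0,9,0)
  step pc=8: bne  r1, r3, L14  cond=T  regs=(0,0,65535,11,0,9,0)
  step pc=9: xor  r1, r3, r4  regs=(0,11,65535,11,0,9,0)

r0=0 r1=11 r2=65535 r3=11 r4=0 r5=9 r6=0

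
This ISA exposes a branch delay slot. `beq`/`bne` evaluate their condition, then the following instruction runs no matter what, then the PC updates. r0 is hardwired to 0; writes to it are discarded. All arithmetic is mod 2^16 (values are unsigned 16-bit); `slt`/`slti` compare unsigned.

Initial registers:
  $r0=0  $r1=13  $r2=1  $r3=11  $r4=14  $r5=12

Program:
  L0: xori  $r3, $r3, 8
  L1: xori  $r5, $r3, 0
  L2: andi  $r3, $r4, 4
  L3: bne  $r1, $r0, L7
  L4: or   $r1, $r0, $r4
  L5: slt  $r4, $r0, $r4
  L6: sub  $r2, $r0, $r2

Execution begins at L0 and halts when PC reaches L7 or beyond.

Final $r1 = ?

14

PC=0  xori  $r3, $r3, 8      | $r0=0 $r1=13 $r2=1 $r3=3 $r4=14 $r5=12
PC=1  xori  $r5, $r3, 0      | $r0=0 $r1=13 $r2=1 $r3=3 $r4=14 $r5=3
PC=2  andi  $r3, $r4, 4      | $r0=0 $r1=13 $r2=1 $r3=4 $r4=14 $r5=3
PC=3  bne  $r1, $r0, L7      | $r0=0 $r1=13 $r2=1 $r3=4 $r4=14 $r5=3  [TAKEN]
PC=4  or   $r1, $r0, $r4     | $r0=0 $r1=14 $r2=1 $r3=4 $r4=14 $r5=3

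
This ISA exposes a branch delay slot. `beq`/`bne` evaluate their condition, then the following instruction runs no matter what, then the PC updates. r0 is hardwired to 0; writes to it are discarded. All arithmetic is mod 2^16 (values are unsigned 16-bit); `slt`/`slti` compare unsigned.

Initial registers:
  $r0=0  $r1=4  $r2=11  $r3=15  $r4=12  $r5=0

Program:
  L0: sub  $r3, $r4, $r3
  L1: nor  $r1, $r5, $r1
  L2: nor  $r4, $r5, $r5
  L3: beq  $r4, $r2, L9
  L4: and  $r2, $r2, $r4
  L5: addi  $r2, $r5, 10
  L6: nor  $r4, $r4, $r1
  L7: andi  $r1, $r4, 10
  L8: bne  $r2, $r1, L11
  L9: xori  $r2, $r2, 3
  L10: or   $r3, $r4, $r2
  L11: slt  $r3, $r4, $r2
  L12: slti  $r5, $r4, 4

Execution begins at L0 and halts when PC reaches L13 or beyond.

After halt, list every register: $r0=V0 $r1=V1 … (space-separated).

  step pc=0: sub  $r3, $r4, $r3  regs=(0,4,11,65533,12,0)
  step pc=1: nor  $r1, $r5, $r1  regs=(0,65531,11,65533,12,0)
  step pc=2: nor  $r4, $r5, $r5  regs=(0,65531,11,65533,65535,0)
  step pc=3: beq  $r4, $r2, L9  cond=F  regs=(0,65531,11,65533,65535,0)
  step pc=4: and  $r2, $r2, $r4  regs=(0,65531,11,65533,65535,0)
  step pc=5: addi  $r2, $r5, 10  regs=(0,65531,10,65533,65535,0)
  step pc=6: nor  $r4, $r4, $r1  regs=(0,65531,10,65533,0,0)
  step pc=7: andi  $r1, $r4, 10  regs=(0,0,10,65533,0,0)
  step pc=8: bne  $r2, $r1, L11  cond=T  regs=(0,0,10,65533,0,0)
  step pc=9: xori  $r2, $r2, 3  regs=(0,0,9,65533,0,0)
  step pc=11: slt  $r3, $r4, $r2  regs=(0,0,9,1,0,0)
  step pc=12: slti  $r5, $r4, 4  regs=(0,0,9,1,0,1)

$r0=0 $r1=0 $r2=9 $r3=1 $r4=0 $r5=1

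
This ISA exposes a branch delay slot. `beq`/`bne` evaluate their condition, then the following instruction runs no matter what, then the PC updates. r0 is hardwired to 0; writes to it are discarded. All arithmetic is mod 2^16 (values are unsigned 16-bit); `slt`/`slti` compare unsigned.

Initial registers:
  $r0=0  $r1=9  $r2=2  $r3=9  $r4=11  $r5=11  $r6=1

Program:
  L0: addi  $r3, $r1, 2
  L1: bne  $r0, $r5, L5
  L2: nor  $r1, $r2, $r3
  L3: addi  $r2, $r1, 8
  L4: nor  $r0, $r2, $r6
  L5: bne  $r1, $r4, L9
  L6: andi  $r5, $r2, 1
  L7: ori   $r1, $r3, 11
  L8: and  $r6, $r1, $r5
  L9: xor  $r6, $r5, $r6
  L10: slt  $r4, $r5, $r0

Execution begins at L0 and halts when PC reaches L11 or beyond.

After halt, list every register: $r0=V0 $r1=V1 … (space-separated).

$r0=0 $r1=65524 $r2=2 $r3=11 $r4=0 $r5=0 $r6=1

PC=0  addi  $r3, $r1, 2      | $r0=0 $r1=9 $r2=2 $r3=11 $r4=11 $r5=11 $r6=1
PC=1  bne  $r0, $r5, L5      | $r0=0 $r1=9 $r2=2 $r3=11 $r4=11 $r5=11 $r6=1  [TAKEN]
PC=2  nor  $r1, $r2, $r3     | $r0=0 $r1=65524 $r2=2 $r3=11 $r4=11 $r5=11 $r6=1
PC=5  bne  $r1, $r4, L9      | $r0=0 $r1=65524 $r2=2 $r3=11 $r4=11 $r5=11 $r6=1  [TAKEN]
PC=6  andi  $r5, $r2, 1      | $r0=0 $r1=65524 $r2=2 $r3=11 $r4=11 $r5=0 $r6=1
PC=9  xor  $r6, $r5, $r6     | $r0=0 $r1=65524 $r2=2 $r3=11 $r4=11 $r5=0 $r6=1
PC=10 slt  $r4, $r5, $r0     | $r0=0 $r1=65524 $r2=2 $r3=11 $r4=0 $r5=0 $r6=1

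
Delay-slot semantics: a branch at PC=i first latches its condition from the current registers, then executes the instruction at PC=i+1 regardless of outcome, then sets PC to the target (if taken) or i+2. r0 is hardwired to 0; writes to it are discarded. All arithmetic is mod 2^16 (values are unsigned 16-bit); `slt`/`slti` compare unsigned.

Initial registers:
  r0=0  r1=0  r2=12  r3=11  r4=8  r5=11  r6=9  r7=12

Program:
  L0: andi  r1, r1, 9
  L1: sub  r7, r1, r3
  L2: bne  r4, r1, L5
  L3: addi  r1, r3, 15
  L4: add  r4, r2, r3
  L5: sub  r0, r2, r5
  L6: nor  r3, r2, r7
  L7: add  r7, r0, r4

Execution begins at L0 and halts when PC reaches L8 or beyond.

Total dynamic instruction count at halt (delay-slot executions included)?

7

#0 andi  r1, r1, 9 ; 0/0/12/11/8/11/9/12
#1 sub  r7, r1, r3 ; 0/0/12/11/8/11/9/65525
#2 bne  r4, r1, L5 ; 0/0/12/11/8/11/9/65525 ; →target
#3 addi  r1, r3, 15 ; 0/26/12/11/8/11/9/65525
#5 sub  r0, r2, r5 ; 0/26/12/11/8/11/9/65525
#6 nor  r3, r2, r7 ; 0/26/12/2/8/11/9/65525
#7 add  r7, r0, r4 ; 0/26/12/2/8/11/9/8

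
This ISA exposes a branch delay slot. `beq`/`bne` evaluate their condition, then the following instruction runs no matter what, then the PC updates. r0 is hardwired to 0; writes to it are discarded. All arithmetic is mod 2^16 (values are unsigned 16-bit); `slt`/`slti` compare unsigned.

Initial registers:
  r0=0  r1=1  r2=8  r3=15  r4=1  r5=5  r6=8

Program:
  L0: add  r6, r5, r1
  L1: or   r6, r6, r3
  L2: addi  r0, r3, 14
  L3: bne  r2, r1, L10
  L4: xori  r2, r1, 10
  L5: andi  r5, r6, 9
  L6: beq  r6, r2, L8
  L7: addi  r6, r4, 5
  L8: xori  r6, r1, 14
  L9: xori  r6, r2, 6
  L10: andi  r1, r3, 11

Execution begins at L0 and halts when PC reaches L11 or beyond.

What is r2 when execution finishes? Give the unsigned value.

[0] add  r6, r5, r1  →  {r0:0, r1:1, r2:8, r3:15, r4:1, r5:5, r6:6}
[1] or   r6, r6, r3  →  {r0:0, r1:1, r2:8, r3:15, r4:1, r5:5, r6:15}
[2] addi  r0, r3, 14  →  {r0:0, r1:1, r2:8, r3:15, r4:1, r5:5, r6:15}
[3] bne  r2, r1, L10  →  {r0:0, r1:1, r2:8, r3:15, r4:1, r5:5, r6:15}  ⟨branch taken⟩
[4] xori  r2, r1, 10  →  {r0:0, r1:1, r2:11, r3:15, r4:1, r5:5, r6:15}
[10] andi  r1, r3, 11  →  {r0:0, r1:11, r2:11, r3:15, r4:1, r5:5, r6:15}

11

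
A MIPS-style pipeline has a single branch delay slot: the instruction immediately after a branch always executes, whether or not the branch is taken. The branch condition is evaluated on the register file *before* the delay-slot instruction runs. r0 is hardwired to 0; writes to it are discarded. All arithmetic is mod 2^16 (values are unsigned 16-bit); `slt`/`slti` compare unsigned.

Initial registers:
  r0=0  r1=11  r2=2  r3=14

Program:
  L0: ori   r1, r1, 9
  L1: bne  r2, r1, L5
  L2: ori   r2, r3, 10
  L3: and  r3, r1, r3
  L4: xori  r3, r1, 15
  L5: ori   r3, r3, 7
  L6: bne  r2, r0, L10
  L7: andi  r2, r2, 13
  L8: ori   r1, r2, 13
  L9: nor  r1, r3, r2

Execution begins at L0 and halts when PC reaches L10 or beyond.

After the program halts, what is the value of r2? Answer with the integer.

12

[0] ori   r1, r1, 9  →  {r0:0, r1:11, r2:2, r3:14}
[1] bne  r2, r1, L5  →  {r0:0, r1:11, r2:2, r3:14}  ⟨branch taken⟩
[2] ori   r2, r3, 10  →  {r0:0, r1:11, r2:14, r3:14}
[5] ori   r3, r3, 7  →  {r0:0, r1:11, r2:14, r3:15}
[6] bne  r2, r0, L10  →  {r0:0, r1:11, r2:14, r3:15}  ⟨branch taken⟩
[7] andi  r2, r2, 13  →  {r0:0, r1:11, r2:12, r3:15}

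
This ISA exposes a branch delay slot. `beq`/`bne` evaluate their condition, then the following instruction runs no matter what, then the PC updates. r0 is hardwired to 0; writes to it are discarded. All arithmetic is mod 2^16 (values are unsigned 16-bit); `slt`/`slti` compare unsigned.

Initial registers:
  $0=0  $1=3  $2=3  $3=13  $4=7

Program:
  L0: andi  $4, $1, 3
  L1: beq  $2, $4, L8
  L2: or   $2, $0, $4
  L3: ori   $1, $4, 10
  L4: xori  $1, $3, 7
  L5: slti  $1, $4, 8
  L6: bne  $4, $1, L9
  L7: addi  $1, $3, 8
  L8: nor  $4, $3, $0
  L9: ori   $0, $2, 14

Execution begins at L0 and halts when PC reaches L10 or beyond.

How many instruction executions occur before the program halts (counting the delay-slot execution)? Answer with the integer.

5

  step pc=0: andi  $4, $1, 3  regs=(0,3,3,13,3)
  step pc=1: beq  $2, $4, L8  cond=T  regs=(0,3,3,13,3)
  step pc=2: or   $2, $0, $4  regs=(0,3,3,13,3)
  step pc=8: nor  $4, $3, $0  regs=(0,3,3,13,65522)
  step pc=9: ori   $0, $2, 14  regs=(0,3,3,13,65522)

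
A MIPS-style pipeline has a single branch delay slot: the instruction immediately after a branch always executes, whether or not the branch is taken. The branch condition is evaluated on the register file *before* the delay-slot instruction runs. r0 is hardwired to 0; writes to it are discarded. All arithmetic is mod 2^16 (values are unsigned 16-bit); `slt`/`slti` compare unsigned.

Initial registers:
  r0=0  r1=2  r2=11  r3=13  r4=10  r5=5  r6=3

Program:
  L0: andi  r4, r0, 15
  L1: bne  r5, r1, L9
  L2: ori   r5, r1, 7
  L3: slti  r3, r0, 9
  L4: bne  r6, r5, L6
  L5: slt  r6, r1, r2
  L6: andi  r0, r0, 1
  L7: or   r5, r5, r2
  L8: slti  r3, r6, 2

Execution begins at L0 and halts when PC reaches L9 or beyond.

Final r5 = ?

[0] andi  r4, r0, 15  →  {r0:0, r1:2, r2:11, r3:13, r4:0, r5:5, r6:3}
[1] bne  r5, r1, L9  →  {r0:0, r1:2, r2:11, r3:13, r4:0, r5:5, r6:3}  ⟨branch taken⟩
[2] ori   r5, r1, 7  →  {r0:0, r1:2, r2:11, r3:13, r4:0, r5:7, r6:3}

7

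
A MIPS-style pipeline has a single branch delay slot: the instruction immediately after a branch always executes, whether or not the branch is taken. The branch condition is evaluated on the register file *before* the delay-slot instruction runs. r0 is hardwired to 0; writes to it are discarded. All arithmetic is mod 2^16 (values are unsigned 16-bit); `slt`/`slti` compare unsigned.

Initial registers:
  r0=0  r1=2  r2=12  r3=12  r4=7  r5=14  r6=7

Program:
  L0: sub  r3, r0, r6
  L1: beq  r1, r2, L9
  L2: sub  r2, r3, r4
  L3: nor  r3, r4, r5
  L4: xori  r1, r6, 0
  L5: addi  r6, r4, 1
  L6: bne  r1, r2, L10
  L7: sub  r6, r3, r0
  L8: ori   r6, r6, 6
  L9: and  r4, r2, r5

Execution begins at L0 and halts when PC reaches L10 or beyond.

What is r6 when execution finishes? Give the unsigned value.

65520

  step pc=0: sub  r3, r0, r6  regs=(0,2,12,65529,7,14,7)
  step pc=1: beq  r1, r2, L9  cond=F  regs=(0,2,12,65529,7,14,7)
  step pc=2: sub  r2, r3, r4  regs=(0,2,65522,65529,7,14,7)
  step pc=3: nor  r3, r4, r5  regs=(0,2,65522,65520,7,14,7)
  step pc=4: xori  r1, r6, 0  regs=(0,7,65522,65520,7,14,7)
  step pc=5: addi  r6, r4, 1  regs=(0,7,65522,65520,7,14,8)
  step pc=6: bne  r1, r2, L10  cond=T  regs=(0,7,65522,65520,7,14,8)
  step pc=7: sub  r6, r3, r0  regs=(0,7,65522,65520,7,14,65520)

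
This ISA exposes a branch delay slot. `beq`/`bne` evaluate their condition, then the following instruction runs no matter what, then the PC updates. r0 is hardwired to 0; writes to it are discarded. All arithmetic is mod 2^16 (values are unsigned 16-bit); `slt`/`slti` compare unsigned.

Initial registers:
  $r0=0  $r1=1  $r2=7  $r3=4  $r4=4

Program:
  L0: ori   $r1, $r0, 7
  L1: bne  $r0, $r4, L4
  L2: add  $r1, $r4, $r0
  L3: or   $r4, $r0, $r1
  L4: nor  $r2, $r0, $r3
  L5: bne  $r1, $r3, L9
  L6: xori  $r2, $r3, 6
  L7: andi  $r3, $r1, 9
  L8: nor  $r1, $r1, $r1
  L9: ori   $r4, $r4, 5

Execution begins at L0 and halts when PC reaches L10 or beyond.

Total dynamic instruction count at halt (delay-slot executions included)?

PC=0  ori   $r1, $r0, 7      | $r0=0 $r1=7 $r2=7 $r3=4 $r4=4
PC=1  bne  $r0, $r4, L4      | $r0=0 $r1=7 $r2=7 $r3=4 $r4=4  [TAKEN]
PC=2  add  $r1, $r4, $r0     | $r0=0 $r1=4 $r2=7 $r3=4 $r4=4
PC=4  nor  $r2, $r0, $r3     | $r0=0 $r1=4 $r2=65531 $r3=4 $r4=4
PC=5  bne  $r1, $r3, L9      | $r0=0 $r1=4 $r2=65531 $r3=4 $r4=4  [not taken]
PC=6  xori  $r2, $r3, 6      | $r0=0 $r1=4 $r2=2 $r3=4 $r4=4
PC=7  andi  $r3, $r1, 9      | $r0=0 $r1=4 $r2=2 $r3=0 $r4=4
PC=8  nor  $r1, $r1, $r1     | $r0=0 $r1=65531 $r2=2 $r3=0 $r4=4
PC=9  ori   $r4, $r4, 5      | $r0=0 $r1=65531 $r2=2 $r3=0 $r4=5

9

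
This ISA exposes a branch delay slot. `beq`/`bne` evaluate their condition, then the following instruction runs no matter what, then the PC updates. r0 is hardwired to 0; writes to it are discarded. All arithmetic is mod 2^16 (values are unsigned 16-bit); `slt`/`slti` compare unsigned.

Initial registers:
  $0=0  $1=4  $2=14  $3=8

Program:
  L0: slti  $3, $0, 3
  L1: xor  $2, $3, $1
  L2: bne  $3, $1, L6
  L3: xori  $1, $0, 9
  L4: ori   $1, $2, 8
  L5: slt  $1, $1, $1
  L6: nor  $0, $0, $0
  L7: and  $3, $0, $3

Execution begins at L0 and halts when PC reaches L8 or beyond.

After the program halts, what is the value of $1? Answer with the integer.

PC=0  slti  $3, $0, 3        | $0=0 $1=4 $2=14 $3=1
PC=1  xor  $2, $3, $1        | $0=0 $1=4 $2=5 $3=1
PC=2  bne  $3, $1, L6        | $0=0 $1=4 $2=5 $3=1  [TAKEN]
PC=3  xori  $1, $0, 9        | $0=0 $1=9 $2=5 $3=1
PC=6  nor  $0, $0, $0        | $0=0 $1=9 $2=5 $3=1
PC=7  and  $3, $0, $3        | $0=0 $1=9 $2=5 $3=0

9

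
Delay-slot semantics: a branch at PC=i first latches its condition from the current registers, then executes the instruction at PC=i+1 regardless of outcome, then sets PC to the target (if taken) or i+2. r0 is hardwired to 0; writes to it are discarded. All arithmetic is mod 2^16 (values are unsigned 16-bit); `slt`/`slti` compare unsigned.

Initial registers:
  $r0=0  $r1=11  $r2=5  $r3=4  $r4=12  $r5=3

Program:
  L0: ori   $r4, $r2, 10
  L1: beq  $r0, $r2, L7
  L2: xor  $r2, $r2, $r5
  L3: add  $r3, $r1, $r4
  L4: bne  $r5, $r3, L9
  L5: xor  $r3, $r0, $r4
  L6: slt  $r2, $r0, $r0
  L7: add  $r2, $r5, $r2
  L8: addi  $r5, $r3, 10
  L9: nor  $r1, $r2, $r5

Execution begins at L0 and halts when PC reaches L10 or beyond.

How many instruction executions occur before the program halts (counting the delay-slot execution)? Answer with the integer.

#0 ori   $r4, $r2, 10 ; 0/11/5/4/15/3
#1 beq  $r0, $r2, L7 ; 0/11/5/4/15/3 ; →fallthru
#2 xor  $r2, $r2, $r5 ; 0/11/6/4/15/3
#3 add  $r3, $r1, $r4 ; 0/11/6/26/15/3
#4 bne  $r5, $r3, L9 ; 0/11/6/26/15/3 ; →target
#5 xor  $r3, $r0, $r4 ; 0/11/6/15/15/3
#9 nor  $r1, $r2, $r5 ; 0/65528/6/15/15/3

7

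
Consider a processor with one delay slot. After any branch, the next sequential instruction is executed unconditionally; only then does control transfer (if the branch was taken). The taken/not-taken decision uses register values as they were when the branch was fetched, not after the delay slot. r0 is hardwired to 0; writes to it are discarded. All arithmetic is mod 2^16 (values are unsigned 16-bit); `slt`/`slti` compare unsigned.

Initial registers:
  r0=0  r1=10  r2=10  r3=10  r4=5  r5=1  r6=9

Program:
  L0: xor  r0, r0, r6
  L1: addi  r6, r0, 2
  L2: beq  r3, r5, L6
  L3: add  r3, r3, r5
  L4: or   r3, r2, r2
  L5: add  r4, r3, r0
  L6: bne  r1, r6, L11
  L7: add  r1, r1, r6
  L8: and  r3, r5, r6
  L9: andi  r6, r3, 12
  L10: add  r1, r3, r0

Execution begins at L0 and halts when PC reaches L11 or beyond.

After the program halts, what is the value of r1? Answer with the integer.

PC=0  xor  r0, r0, r6        | r0=0 r1=10 r2=10 r3=10 r4=5 r5=1 r6=9
PC=1  addi  r6, r0, 2        | r0=0 r1=10 r2=10 r3=10 r4=5 r5=1 r6=2
PC=2  beq  r3, r5, L6        | r0=0 r1=10 r2=10 r3=10 r4=5 r5=1 r6=2  [not taken]
PC=3  add  r3, r3, r5        | r0=0 r1=10 r2=10 r3=11 r4=5 r5=1 r6=2
PC=4  or   r3, r2, r2        | r0=0 r1=10 r2=10 r3=10 r4=5 r5=1 r6=2
PC=5  add  r4, r3, r0        | r0=0 r1=10 r2=10 r3=10 r4=10 r5=1 r6=2
PC=6  bne  r1, r6, L11       | r0=0 r1=10 r2=10 r3=10 r4=10 r5=1 r6=2  [TAKEN]
PC=7  add  r1, r1, r6        | r0=0 r1=12 r2=10 r3=10 r4=10 r5=1 r6=2

12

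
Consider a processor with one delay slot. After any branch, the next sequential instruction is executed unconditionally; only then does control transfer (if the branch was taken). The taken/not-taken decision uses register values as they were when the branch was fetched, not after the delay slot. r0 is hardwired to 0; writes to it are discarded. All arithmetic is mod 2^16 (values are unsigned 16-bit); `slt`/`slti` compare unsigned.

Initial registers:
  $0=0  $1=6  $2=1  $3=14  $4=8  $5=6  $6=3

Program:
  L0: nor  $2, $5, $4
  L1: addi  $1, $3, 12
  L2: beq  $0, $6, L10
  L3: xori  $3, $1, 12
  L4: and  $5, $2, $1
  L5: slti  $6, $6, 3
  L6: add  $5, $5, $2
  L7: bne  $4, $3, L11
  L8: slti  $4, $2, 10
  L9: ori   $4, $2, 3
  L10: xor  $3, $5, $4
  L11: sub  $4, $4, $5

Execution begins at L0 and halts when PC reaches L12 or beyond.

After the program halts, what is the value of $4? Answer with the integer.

[0] nor  $2, $5, $4  →  {$0:0, $1:6, $2:65521, $3:14, $4:8, $5:6, $6:3}
[1] addi  $1, $3, 12  →  {$0:0, $1:26, $2:65521, $3:14, $4:8, $5:6, $6:3}
[2] beq  $0, $6, L10  →  {$0:0, $1:26, $2:65521, $3:14, $4:8, $5:6, $6:3}  ⟨branch fallthrough⟩
[3] xori  $3, $1, 12  →  {$0:0, $1:26, $2:65521, $3:22, $4:8, $5:6, $6:3}
[4] and  $5, $2, $1  →  {$0:0, $1:26, $2:65521, $3:22, $4:8, $5:16, $6:3}
[5] slti  $6, $6, 3  →  {$0:0, $1:26, $2:65521, $3:22, $4:8, $5:16, $6:0}
[6] add  $5, $5, $2  →  {$0:0, $1:26, $2:65521, $3:22, $4:8, $5:1, $6:0}
[7] bne  $4, $3, L11  →  {$0:0, $1:26, $2:65521, $3:22, $4:8, $5:1, $6:0}  ⟨branch taken⟩
[8] slti  $4, $2, 10  →  {$0:0, $1:26, $2:65521, $3:22, $4:0, $5:1, $6:0}
[11] sub  $4, $4, $5  →  {$0:0, $1:26, $2:65521, $3:22, $4:65535, $5:1, $6:0}

65535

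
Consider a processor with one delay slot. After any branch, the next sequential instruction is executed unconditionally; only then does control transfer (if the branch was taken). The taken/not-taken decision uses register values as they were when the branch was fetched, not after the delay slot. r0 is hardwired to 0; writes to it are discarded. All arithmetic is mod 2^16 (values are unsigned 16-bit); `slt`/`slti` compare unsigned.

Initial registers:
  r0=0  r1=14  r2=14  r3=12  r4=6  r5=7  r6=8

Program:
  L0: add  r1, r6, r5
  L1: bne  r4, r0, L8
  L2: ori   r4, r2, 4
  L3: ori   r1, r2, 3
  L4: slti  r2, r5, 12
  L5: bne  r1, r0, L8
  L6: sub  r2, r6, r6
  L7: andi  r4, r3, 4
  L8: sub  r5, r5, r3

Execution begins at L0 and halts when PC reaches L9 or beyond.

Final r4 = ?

  step pc=0: add  r1, r6, r5  regs=(0,15,14,12,6,7,8)
  step pc=1: bne  r4, r0, L8  cond=T  regs=(0,15,14,12,6,7,8)
  step pc=2: ori   r4, r2, 4  regs=(0,15,14,12,14,7,8)
  step pc=8: sub  r5, r5, r3  regs=(0,15,14,12,14,65531,8)

14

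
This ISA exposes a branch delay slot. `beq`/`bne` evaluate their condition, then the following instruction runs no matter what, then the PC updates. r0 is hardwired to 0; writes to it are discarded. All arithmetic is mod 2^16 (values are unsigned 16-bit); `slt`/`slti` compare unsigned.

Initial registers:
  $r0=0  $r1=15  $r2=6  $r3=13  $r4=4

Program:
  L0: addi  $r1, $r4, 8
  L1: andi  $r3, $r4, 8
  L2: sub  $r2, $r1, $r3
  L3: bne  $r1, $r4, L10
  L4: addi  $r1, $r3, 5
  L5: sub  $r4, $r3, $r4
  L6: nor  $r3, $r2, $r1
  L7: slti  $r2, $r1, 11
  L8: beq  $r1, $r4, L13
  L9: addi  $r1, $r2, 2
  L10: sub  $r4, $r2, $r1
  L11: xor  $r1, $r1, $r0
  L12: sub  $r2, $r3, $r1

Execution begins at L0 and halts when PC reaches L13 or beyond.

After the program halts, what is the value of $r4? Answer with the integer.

  step pc=0: addi  $r1, $r4, 8  regs=(0,12,6,13,4)
  step pc=1: andi  $r3, $r4, 8  regs=(0,12,6,0,4)
  step pc=2: sub  $r2, $r1, $r3  regs=(0,12,12,0,4)
  step pc=3: bne  $r1, $r4, L10  cond=T  regs=(0,12,12,0,4)
  step pc=4: addi  $r1, $r3, 5  regs=(0,5,12,0,4)
  step pc=10: sub  $r4, $r2, $r1  regs=(0,5,12,0,7)
  step pc=11: xor  $r1, $r1, $r0  regs=(0,5,12,0,7)
  step pc=12: sub  $r2, $r3, $r1  regs=(0,5,65531,0,7)

7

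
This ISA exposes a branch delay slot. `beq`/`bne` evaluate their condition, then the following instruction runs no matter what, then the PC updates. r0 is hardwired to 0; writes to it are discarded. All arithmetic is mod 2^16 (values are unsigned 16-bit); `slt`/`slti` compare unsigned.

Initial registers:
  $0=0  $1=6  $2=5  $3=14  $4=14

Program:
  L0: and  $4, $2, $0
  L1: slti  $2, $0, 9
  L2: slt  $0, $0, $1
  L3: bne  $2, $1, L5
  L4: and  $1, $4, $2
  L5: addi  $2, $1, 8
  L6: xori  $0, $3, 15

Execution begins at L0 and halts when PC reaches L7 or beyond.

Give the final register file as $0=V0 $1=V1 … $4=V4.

  step pc=0: and  $4, $2, $0  regs=(0,6,5,14,0)
  step pc=1: slti  $2, $0, 9  regs=(0,6,1,14,0)
  step pc=2: slt  $0, $0, $1  regs=(0,6,1,14,0)
  step pc=3: bne  $2, $1, L5  cond=T  regs=(0,6,1,14,0)
  step pc=4: and  $1, $4, $2  regs=(0,0,1,14,0)
  step pc=5: addi  $2, $1, 8  regs=(0,0,8,14,0)
  step pc=6: xori  $0, $3, 15  regs=(0,0,8,14,0)

$0=0 $1=0 $2=8 $3=14 $4=0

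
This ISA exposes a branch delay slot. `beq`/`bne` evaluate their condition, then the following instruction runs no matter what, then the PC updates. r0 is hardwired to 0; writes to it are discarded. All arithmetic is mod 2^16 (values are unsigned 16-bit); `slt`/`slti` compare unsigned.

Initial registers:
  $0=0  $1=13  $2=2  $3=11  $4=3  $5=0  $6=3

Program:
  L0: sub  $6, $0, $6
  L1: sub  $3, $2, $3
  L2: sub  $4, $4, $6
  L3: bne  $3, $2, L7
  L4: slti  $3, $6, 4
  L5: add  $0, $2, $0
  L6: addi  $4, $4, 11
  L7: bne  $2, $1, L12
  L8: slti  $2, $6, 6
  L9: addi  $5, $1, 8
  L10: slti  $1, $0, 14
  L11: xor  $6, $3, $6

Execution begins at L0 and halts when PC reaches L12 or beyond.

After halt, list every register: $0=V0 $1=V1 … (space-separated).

$0=0 $1=13 $2=0 $3=0 $4=6 $5=0 $6=65533

[0] sub  $6, $0, $6  →  {$0:0, $1:13, $2:2, $3:11, $4:3, $5:0, $6:65533}
[1] sub  $3, $2, $3  →  {$0:0, $1:13, $2:2, $3:65527, $4:3, $5:0, $6:65533}
[2] sub  $4, $4, $6  →  {$0:0, $1:13, $2:2, $3:65527, $4:6, $5:0, $6:65533}
[3] bne  $3, $2, L7  →  {$0:0, $1:13, $2:2, $3:65527, $4:6, $5:0, $6:65533}  ⟨branch taken⟩
[4] slti  $3, $6, 4  →  {$0:0, $1:13, $2:2, $3:0, $4:6, $5:0, $6:65533}
[7] bne  $2, $1, L12  →  {$0:0, $1:13, $2:2, $3:0, $4:6, $5:0, $6:65533}  ⟨branch taken⟩
[8] slti  $2, $6, 6  →  {$0:0, $1:13, $2:0, $3:0, $4:6, $5:0, $6:65533}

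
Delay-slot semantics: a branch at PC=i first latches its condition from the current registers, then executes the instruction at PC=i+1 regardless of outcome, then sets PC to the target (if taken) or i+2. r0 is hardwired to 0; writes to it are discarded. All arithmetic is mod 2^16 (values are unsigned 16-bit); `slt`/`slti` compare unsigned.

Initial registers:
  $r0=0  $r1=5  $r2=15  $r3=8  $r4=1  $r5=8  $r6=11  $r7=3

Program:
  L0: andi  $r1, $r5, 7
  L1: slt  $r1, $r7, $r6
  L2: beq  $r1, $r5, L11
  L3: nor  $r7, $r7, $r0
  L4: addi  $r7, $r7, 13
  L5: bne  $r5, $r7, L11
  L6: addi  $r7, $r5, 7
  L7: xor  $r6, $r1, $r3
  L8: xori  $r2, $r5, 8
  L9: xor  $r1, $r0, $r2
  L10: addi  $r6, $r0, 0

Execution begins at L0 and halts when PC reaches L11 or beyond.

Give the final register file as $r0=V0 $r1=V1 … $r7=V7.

#0 andi  $r1, $r5, 7 ; 0/0/15/8/1/8/11/3
#1 slt  $r1, $r7, $r6 ; 0/1/15/8/1/8/11/3
#2 beq  $r1, $r5, L11 ; 0/1/15/8/1/8/11/3 ; →fallthru
#3 nor  $r7, $r7, $r0 ; 0/1/15/8/1/8/11/65532
#4 addi  $r7, $r7, 13 ; 0/1/15/8/1/8/11/9
#5 bne  $r5, $r7, L11 ; 0/1/15/8/1/8/11/9 ; →target
#6 addi  $r7, $r5, 7 ; 0/1/15/8/1/8/11/15

$r0=0 $r1=1 $r2=15 $r3=8 $r4=1 $r5=8 $r6=11 $r7=15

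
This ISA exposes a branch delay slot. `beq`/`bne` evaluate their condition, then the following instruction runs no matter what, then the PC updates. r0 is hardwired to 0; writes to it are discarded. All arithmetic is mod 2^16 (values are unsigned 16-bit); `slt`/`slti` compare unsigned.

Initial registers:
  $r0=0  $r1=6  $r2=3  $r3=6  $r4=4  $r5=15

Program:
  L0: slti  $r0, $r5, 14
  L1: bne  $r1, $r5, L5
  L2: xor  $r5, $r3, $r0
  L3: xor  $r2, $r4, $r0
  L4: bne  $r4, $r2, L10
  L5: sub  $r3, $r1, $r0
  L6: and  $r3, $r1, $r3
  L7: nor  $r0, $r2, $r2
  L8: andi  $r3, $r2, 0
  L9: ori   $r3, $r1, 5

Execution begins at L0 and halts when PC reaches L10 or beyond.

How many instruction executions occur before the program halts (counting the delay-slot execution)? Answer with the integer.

[0] slti  $r0, $r5, 14  →  {$r0:0, $r1:6, $r2:3, $r3:6, $r4:4, $r5:15}
[1] bne  $r1, $r5, L5  →  {$r0:0, $r1:6, $r2:3, $r3:6, $r4:4, $r5:15}  ⟨branch taken⟩
[2] xor  $r5, $r3, $r0  →  {$r0:0, $r1:6, $r2:3, $r3:6, $r4:4, $r5:6}
[5] sub  $r3, $r1, $r0  →  {$r0:0, $r1:6, $r2:3, $r3:6, $r4:4, $r5:6}
[6] and  $r3, $r1, $r3  →  {$r0:0, $r1:6, $r2:3, $r3:6, $r4:4, $r5:6}
[7] nor  $r0, $r2, $r2  →  {$r0:0, $r1:6, $r2:3, $r3:6, $r4:4, $r5:6}
[8] andi  $r3, $r2, 0  →  {$r0:0, $r1:6, $r2:3, $r3:0, $r4:4, $r5:6}
[9] ori   $r3, $r1, 5  →  {$r0:0, $r1:6, $r2:3, $r3:7, $r4:4, $r5:6}

8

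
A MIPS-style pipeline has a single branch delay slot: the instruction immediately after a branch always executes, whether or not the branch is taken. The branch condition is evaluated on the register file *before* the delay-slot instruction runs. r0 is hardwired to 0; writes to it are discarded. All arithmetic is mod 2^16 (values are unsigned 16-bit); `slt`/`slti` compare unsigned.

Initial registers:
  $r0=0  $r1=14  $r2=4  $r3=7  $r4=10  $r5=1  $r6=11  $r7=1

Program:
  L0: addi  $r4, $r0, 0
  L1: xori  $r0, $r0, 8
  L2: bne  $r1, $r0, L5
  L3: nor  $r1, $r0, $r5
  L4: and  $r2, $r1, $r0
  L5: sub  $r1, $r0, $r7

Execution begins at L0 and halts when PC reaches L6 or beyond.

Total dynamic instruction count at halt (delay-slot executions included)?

5

#0 addi  $r4, $r0, 0 ; 0/14/4/7/0/1/11/1
#1 xori  $r0, $r0, 8 ; 0/14/4/7/0/1/11/1
#2 bne  $r1, $r0, L5 ; 0/14/4/7/0/1/11/1 ; →target
#3 nor  $r1, $r0, $r5 ; 0/65534/4/7/0/1/11/1
#5 sub  $r1, $r0, $r7 ; 0/65535/4/7/0/1/11/1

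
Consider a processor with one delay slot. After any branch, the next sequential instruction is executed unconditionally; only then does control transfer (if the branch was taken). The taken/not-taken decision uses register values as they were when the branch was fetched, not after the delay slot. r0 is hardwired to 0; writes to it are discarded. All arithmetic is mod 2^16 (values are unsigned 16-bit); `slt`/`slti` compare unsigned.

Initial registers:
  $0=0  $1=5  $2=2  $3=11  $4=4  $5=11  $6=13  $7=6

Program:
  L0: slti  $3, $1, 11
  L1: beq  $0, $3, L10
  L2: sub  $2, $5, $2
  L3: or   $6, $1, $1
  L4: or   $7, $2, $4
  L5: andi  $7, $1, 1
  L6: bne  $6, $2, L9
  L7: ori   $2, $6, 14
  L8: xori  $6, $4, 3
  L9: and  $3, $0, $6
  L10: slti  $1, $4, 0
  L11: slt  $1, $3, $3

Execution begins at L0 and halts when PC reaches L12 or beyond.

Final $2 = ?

15

[0] slti  $3, $1, 11  →  {$0:0, $1:5, $2:2, $3:1, $4:4, $5:11, $6:13, $7:6}
[1] beq  $0, $3, L10  →  {$0:0, $1:5, $2:2, $3:1, $4:4, $5:11, $6:13, $7:6}  ⟨branch fallthrough⟩
[2] sub  $2, $5, $2  →  {$0:0, $1:5, $2:9, $3:1, $4:4, $5:11, $6:13, $7:6}
[3] or   $6, $1, $1  →  {$0:0, $1:5, $2:9, $3:1, $4:4, $5:11, $6:5, $7:6}
[4] or   $7, $2, $4  →  {$0:0, $1:5, $2:9, $3:1, $4:4, $5:11, $6:5, $7:13}
[5] andi  $7, $1, 1  →  {$0:0, $1:5, $2:9, $3:1, $4:4, $5:11, $6:5, $7:1}
[6] bne  $6, $2, L9  →  {$0:0, $1:5, $2:9, $3:1, $4:4, $5:11, $6:5, $7:1}  ⟨branch taken⟩
[7] ori   $2, $6, 14  →  {$0:0, $1:5, $2:15, $3:1, $4:4, $5:11, $6:5, $7:1}
[9] and  $3, $0, $6  →  {$0:0, $1:5, $2:15, $3:0, $4:4, $5:11, $6:5, $7:1}
[10] slti  $1, $4, 0  →  {$0:0, $1:0, $2:15, $3:0, $4:4, $5:11, $6:5, $7:1}
[11] slt  $1, $3, $3  →  {$0:0, $1:0, $2:15, $3:0, $4:4, $5:11, $6:5, $7:1}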